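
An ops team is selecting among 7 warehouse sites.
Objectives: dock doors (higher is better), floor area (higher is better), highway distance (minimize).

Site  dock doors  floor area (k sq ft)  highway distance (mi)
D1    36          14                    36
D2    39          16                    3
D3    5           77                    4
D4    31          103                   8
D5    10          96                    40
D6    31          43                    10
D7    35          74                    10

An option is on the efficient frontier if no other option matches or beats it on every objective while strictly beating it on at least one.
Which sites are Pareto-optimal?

D1: dominated by D2 (dock doors 39≥36, floor area 16≥14, highway distance 3≤36).
D2: not dominated (best dock doors).
D3: not dominated.
D4: not dominated (best floor area).
D5: dominated by D4 (dock doors 31≥10, floor area 103≥96, highway distance 8≤40).
D6: dominated by D4 (dock doors 31≥31, floor area 103≥43, highway distance 8≤10).
D7: not dominated.

D2, D3, D4, D7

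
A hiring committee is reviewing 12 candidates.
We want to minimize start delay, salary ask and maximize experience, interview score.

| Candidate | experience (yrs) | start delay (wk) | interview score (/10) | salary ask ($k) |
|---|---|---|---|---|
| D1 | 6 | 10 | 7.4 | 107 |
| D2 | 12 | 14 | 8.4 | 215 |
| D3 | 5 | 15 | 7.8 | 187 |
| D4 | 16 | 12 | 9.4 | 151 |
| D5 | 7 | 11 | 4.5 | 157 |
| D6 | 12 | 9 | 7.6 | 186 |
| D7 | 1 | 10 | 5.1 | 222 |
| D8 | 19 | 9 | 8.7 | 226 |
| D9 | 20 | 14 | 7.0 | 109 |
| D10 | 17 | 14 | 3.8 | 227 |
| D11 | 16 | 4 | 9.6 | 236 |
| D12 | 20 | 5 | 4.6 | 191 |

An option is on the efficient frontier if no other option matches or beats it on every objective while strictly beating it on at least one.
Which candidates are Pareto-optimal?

D1: not dominated (best salary ask).
D2: dominated by D4 (experience 16≥12, start delay 12≤14, interview score 9.4≥8.4, salary ask 151≤215).
D3: dominated by D4 (experience 16≥5, start delay 12≤15, interview score 9.4≥7.8, salary ask 151≤187).
D4: not dominated.
D5: not dominated.
D6: not dominated.
D7: dominated by D1 (experience 6≥1, start delay 10≤10, interview score 7.4≥5.1, salary ask 107≤222).
D8: not dominated.
D9: not dominated.
D10: dominated by D8 (experience 19≥17, start delay 9≤14, interview score 8.7≥3.8, salary ask 226≤227).
D11: not dominated (best start delay).
D12: not dominated.

D1, D4, D5, D6, D8, D9, D11, D12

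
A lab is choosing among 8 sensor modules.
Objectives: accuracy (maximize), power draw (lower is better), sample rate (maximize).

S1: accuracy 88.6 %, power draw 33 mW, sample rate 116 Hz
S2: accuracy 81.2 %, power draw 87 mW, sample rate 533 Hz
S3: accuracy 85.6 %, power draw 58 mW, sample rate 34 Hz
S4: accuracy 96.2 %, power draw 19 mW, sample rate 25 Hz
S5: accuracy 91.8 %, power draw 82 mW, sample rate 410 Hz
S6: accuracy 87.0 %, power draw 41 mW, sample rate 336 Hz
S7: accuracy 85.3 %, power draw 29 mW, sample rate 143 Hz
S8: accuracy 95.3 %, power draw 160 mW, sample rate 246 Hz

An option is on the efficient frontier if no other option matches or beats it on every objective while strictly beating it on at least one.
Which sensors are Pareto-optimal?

S1, S2, S4, S5, S6, S7, S8

S1: not dominated.
S2: not dominated (best sample rate).
S3: dominated by S1 (accuracy 88.6≥85.6, power draw 33≤58, sample rate 116≥34).
S4: not dominated (best accuracy).
S5: not dominated.
S6: not dominated.
S7: not dominated.
S8: not dominated.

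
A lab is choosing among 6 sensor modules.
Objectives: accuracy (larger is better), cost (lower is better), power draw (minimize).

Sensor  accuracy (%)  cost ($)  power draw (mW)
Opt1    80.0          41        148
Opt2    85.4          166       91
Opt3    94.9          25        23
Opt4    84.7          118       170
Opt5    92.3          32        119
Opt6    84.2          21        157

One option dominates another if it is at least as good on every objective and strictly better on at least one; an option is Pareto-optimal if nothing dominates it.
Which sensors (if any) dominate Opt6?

Opt1: worse on accuracy (80.0 vs 84.2).
Opt2: worse on cost (166 vs 21).
Opt3: worse on cost (25 vs 21).
Opt4: worse on cost (118 vs 21).
Opt5: worse on cost (32 vs 21).
No option dominates Opt6.

none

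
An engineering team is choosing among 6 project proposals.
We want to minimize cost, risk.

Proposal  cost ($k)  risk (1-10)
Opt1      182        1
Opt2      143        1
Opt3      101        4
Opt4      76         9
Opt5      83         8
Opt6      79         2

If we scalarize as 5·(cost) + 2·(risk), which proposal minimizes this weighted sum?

Opt4

Opt1: 5·182 + 2·1 = 912
Opt2: 5·143 + 2·1 = 717
Opt3: 5·101 + 2·4 = 513
Opt4: 5·76 + 2·9 = 398
Opt5: 5·83 + 2·8 = 431
Opt6: 5·79 + 2·2 = 399
Lowest: Opt4 at 398.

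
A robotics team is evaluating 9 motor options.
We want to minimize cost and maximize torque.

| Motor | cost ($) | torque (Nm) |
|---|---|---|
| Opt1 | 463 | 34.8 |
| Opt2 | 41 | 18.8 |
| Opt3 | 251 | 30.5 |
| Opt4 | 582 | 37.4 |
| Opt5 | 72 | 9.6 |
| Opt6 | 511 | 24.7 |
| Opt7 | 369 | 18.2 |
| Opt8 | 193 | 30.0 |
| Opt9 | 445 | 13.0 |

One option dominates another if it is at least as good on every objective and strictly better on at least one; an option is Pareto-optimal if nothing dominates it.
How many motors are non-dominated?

Opt1: not dominated.
Opt2: not dominated (best cost).
Opt3: not dominated.
Opt4: not dominated (best torque).
Opt5: dominated by Opt2 (cost 41≤72, torque 18.8≥9.6).
Opt6: dominated by Opt1 (cost 463≤511, torque 34.8≥24.7).
Opt7: dominated by Opt2 (cost 41≤369, torque 18.8≥18.2).
Opt8: not dominated.
Opt9: dominated by Opt2 (cost 41≤445, torque 18.8≥13.0).
Pareto-optimal: Opt1, Opt2, Opt3, Opt4, Opt8 → 5.

5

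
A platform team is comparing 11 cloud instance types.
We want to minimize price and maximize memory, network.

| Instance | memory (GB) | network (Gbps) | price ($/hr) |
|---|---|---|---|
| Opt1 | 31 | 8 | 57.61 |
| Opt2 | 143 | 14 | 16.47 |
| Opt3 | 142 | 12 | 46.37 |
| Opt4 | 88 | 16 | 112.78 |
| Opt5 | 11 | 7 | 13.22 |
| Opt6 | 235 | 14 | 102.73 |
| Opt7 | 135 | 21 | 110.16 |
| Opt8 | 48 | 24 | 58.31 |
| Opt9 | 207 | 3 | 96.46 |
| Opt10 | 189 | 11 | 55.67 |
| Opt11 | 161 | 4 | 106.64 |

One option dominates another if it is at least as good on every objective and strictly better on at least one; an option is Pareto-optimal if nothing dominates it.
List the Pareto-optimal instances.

Opt1: dominated by Opt2 (memory 143≥31, network 14≥8, price 16.47≤57.61).
Opt2: not dominated.
Opt3: dominated by Opt2 (memory 143≥142, network 14≥12, price 16.47≤46.37).
Opt4: dominated by Opt7 (memory 135≥88, network 21≥16, price 110.16≤112.78).
Opt5: not dominated (best price).
Opt6: not dominated (best memory).
Opt7: not dominated.
Opt8: not dominated (best network).
Opt9: not dominated.
Opt10: not dominated.
Opt11: dominated by Opt6 (memory 235≥161, network 14≥4, price 102.73≤106.64).

Opt2, Opt5, Opt6, Opt7, Opt8, Opt9, Opt10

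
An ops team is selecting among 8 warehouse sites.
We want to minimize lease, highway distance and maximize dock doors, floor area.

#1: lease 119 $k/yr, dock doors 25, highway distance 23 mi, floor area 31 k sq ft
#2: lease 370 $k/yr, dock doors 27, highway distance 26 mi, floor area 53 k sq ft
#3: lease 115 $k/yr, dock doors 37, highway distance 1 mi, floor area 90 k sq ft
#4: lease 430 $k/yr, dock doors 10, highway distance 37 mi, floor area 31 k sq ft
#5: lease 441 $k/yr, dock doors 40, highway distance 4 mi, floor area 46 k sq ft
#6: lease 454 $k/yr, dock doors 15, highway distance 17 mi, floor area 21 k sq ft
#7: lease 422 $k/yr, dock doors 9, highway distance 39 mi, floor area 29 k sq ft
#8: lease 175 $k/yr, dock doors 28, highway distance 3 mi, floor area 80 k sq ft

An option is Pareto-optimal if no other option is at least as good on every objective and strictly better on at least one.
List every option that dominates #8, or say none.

#3

#3: lease 115≤175, dock doors 37≥28, highway distance 1≤3, floor area 90≥80 — dominates #8.
Others (#1, #2, #4, #5, #6, #7) are each worse than #8 on at least one objective.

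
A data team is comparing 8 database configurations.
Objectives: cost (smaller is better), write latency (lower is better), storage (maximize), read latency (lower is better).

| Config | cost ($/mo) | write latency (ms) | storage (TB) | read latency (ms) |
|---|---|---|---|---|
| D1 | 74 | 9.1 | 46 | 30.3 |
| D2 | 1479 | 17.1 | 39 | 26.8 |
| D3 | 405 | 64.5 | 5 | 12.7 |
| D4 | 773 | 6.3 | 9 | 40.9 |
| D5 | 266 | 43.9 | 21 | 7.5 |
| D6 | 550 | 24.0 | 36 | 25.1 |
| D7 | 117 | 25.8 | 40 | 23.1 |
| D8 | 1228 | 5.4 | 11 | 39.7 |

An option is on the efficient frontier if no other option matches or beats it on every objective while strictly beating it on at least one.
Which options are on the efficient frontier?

D1, D2, D4, D5, D6, D7, D8

D1: not dominated (best cost).
D2: not dominated.
D3: dominated by D5 (cost 266≤405, write latency 43.9≤64.5, storage 21≥5, read latency 7.5≤12.7).
D4: not dominated.
D5: not dominated (best read latency).
D6: not dominated.
D7: not dominated.
D8: not dominated (best write latency).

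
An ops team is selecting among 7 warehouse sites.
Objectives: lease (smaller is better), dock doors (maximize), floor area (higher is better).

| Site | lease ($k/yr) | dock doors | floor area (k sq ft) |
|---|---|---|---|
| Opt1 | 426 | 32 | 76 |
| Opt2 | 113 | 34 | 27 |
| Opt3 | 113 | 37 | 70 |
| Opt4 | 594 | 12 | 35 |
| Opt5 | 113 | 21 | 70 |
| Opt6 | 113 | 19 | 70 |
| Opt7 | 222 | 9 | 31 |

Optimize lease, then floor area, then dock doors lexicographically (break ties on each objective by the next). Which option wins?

Opt3

First minimize lease: best is 113, kept {Opt2, Opt3, Opt5, Opt6}.
Then maximize floor area: best is 70, kept {Opt3, Opt5, Opt6}.
Then maximize dock doors: best is 37, kept {Opt3}.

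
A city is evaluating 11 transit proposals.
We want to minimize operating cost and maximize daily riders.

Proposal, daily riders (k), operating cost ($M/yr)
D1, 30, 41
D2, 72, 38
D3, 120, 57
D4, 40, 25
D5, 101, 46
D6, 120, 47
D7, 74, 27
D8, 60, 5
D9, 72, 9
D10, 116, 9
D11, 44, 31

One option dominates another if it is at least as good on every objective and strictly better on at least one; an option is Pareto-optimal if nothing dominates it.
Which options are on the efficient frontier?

D6, D8, D10

D1: dominated by D2 (daily riders 72≥30, operating cost 38≤41).
D2: dominated by D7 (daily riders 74≥72, operating cost 27≤38).
D3: dominated by D6 (daily riders 120≥120, operating cost 47≤57).
D4: dominated by D8 (daily riders 60≥40, operating cost 5≤25).
D5: dominated by D10 (daily riders 116≥101, operating cost 9≤46).
D6: not dominated.
D7: dominated by D10 (daily riders 116≥74, operating cost 9≤27).
D8: not dominated (best operating cost).
D9: dominated by D10 (daily riders 116≥72, operating cost 9≤9).
D10: not dominated.
D11: dominated by D7 (daily riders 74≥44, operating cost 27≤31).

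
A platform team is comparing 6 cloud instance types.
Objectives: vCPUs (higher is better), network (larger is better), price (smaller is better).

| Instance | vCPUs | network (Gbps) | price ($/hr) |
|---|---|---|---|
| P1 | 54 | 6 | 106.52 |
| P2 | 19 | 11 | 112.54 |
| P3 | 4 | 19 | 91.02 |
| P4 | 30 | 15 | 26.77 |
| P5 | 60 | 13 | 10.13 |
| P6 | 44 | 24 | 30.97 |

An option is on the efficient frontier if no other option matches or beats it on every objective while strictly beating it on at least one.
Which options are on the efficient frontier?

P4, P5, P6

P1: dominated by P5 (vCPUs 60≥54, network 13≥6, price 10.13≤106.52).
P2: dominated by P4 (vCPUs 30≥19, network 15≥11, price 26.77≤112.54).
P3: dominated by P6 (vCPUs 44≥4, network 24≥19, price 30.97≤91.02).
P4: not dominated.
P5: not dominated (best vCPUs).
P6: not dominated (best network).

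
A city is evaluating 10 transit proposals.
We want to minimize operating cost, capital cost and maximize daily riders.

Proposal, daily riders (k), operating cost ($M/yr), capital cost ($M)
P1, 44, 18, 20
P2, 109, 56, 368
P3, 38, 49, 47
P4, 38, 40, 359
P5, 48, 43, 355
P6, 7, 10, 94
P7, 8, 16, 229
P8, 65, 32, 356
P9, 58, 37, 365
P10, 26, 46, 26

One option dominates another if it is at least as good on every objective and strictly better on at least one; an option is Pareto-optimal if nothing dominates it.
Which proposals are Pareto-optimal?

P1: not dominated (best capital cost).
P2: not dominated (best daily riders).
P3: dominated by P1 (daily riders 44≥38, operating cost 18≤49, capital cost 20≤47).
P4: dominated by P1 (daily riders 44≥38, operating cost 18≤40, capital cost 20≤359).
P5: not dominated.
P6: not dominated (best operating cost).
P7: not dominated.
P8: not dominated.
P9: dominated by P8 (daily riders 65≥58, operating cost 32≤37, capital cost 356≤365).
P10: dominated by P1 (daily riders 44≥26, operating cost 18≤46, capital cost 20≤26).

P1, P2, P5, P6, P7, P8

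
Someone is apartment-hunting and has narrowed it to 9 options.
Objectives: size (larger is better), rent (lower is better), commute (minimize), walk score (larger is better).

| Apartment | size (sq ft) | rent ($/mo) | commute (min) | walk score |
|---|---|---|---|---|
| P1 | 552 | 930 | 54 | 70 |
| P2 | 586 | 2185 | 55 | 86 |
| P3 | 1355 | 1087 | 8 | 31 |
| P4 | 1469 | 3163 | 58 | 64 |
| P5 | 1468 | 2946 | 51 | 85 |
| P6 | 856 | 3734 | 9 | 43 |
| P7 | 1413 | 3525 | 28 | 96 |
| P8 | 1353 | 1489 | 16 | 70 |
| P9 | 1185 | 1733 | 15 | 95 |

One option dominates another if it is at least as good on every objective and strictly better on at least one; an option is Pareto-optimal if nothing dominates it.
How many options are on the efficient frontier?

P1: not dominated (best rent).
P2: dominated by P9 (size 1185≥586, rent 1733≤2185, commute 15≤55, walk score 95≥86).
P3: not dominated (best commute).
P4: not dominated (best size).
P5: not dominated.
P6: not dominated.
P7: not dominated (best walk score).
P8: not dominated.
P9: not dominated.
Pareto-optimal: P1, P3, P4, P5, P6, P7, P8, P9 → 8.

8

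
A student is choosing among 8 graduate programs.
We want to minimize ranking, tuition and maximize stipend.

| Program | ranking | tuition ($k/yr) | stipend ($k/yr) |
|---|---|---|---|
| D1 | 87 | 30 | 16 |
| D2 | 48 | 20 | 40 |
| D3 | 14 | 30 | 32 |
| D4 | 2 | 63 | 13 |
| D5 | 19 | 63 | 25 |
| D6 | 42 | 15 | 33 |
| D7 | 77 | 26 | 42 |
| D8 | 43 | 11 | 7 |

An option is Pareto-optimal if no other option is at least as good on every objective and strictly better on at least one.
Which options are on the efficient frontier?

D2, D3, D4, D6, D7, D8

D1: dominated by D2 (ranking 48≤87, tuition 20≤30, stipend 40≥16).
D2: not dominated.
D3: not dominated.
D4: not dominated (best ranking).
D5: dominated by D3 (ranking 14≤19, tuition 30≤63, stipend 32≥25).
D6: not dominated.
D7: not dominated (best stipend).
D8: not dominated (best tuition).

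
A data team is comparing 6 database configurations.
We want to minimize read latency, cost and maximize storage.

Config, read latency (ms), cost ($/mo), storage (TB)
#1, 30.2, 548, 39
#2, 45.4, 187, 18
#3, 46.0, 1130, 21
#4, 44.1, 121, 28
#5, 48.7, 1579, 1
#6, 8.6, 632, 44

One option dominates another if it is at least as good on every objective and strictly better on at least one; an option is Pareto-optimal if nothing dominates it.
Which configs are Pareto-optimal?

#1: not dominated.
#2: dominated by #4 (read latency 44.1≤45.4, cost 121≤187, storage 28≥18).
#3: dominated by #1 (read latency 30.2≤46.0, cost 548≤1130, storage 39≥21).
#4: not dominated (best cost).
#5: dominated by #1 (read latency 30.2≤48.7, cost 548≤1579, storage 39≥1).
#6: not dominated (best read latency).

#1, #4, #6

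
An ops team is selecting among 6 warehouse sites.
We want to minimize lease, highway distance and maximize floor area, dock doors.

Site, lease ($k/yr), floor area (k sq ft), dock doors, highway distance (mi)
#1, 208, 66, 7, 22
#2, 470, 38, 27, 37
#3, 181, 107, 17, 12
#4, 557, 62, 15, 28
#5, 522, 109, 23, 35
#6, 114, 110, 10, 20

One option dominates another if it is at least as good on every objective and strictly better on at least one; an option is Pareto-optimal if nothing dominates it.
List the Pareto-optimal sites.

#2, #3, #5, #6

#1: dominated by #3 (lease 181≤208, floor area 107≥66, dock doors 17≥7, highway distance 12≤22).
#2: not dominated (best dock doors).
#3: not dominated (best highway distance).
#4: dominated by #3 (lease 181≤557, floor area 107≥62, dock doors 17≥15, highway distance 12≤28).
#5: not dominated.
#6: not dominated (best lease).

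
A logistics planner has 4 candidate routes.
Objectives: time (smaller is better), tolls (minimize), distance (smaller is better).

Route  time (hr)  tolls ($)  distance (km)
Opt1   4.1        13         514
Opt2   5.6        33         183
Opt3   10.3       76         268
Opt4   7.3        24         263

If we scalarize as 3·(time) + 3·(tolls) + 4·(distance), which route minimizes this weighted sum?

Opt2

Opt1: 3·4.1 + 3·13 + 4·514 = 2107.3
Opt2: 3·5.6 + 3·33 + 4·183 = 847.8
Opt3: 3·10.3 + 3·76 + 4·268 = 1330.9
Opt4: 3·7.3 + 3·24 + 4·263 = 1145.9
Lowest: Opt2 at 847.8.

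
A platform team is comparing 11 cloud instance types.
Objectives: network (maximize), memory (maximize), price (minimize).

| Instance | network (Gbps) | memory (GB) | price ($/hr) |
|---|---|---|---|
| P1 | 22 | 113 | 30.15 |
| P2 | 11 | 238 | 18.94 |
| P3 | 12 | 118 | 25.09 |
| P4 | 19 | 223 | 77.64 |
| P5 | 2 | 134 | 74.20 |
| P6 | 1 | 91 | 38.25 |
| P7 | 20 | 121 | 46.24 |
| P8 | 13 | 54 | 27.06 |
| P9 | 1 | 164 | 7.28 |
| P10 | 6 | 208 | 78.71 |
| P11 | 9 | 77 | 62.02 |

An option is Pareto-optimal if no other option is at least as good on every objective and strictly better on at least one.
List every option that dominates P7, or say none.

P1: worse on memory (113 vs 121).
P2: worse on network (11 vs 20).
P3: worse on network (12 vs 20).
P4: worse on network (19 vs 20).
P5: worse on network (2 vs 20).
P6: worse on network (1 vs 20).
P8: worse on network (13 vs 20).
P9: worse on network (1 vs 20).
P10: worse on network (6 vs 20).
P11: worse on network (9 vs 20).
No option dominates P7.

none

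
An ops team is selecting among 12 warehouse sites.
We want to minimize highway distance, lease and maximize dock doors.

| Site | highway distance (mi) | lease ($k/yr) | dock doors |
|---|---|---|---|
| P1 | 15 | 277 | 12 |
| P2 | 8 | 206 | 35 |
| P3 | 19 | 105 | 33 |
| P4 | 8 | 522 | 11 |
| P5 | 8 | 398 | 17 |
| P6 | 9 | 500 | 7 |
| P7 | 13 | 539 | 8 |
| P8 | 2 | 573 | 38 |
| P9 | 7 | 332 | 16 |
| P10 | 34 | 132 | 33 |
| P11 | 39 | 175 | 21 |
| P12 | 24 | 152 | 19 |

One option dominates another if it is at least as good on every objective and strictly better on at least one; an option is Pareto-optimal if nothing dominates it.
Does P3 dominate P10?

P3 vs P10: highway distance 19≤34, lease 105≤132, dock doors 33≥33 — P3 is at least as good on every objective with at least one strict improvement.

Yes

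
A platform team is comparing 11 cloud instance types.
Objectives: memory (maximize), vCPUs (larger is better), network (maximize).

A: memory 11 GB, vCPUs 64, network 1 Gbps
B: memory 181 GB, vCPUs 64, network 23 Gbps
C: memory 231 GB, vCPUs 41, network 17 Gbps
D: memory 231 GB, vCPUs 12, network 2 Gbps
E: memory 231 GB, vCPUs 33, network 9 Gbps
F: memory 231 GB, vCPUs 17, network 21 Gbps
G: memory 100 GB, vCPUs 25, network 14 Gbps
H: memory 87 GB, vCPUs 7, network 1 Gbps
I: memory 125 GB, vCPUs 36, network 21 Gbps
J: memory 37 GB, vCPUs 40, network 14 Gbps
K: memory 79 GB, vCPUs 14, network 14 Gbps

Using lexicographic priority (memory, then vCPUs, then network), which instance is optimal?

First maximize memory: best is 231, kept {C, D, E, F}.
Then maximize vCPUs: best is 41, kept {C}.

C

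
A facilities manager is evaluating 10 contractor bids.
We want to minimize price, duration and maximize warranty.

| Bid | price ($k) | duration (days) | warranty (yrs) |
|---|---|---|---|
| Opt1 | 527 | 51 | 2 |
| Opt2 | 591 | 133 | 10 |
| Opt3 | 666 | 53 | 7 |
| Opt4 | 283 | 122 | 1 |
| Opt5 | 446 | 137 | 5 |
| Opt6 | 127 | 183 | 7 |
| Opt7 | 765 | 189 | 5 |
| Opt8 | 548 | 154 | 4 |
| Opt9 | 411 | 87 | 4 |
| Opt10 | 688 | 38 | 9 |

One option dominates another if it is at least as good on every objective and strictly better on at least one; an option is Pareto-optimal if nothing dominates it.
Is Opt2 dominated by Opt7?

No

Opt7 vs Opt2: Opt7 is worse on price (765 vs 591), so it does not dominate Opt2.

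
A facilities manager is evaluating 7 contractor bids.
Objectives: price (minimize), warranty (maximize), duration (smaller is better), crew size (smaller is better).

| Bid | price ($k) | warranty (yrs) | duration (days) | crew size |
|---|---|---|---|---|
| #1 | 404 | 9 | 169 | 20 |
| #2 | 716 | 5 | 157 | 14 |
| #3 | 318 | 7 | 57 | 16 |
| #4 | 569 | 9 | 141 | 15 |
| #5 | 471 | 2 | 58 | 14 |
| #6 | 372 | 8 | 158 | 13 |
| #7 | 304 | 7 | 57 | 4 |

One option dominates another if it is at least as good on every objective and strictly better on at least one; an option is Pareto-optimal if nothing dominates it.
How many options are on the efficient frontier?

4

#1: not dominated.
#2: dominated by #7 (price 304≤716, warranty 7≥5, duration 57≤157, crew size 4≤14).
#3: dominated by #7 (price 304≤318, warranty 7≥7, duration 57≤57, crew size 4≤16).
#4: not dominated.
#5: dominated by #7 (price 304≤471, warranty 7≥2, duration 57≤58, crew size 4≤14).
#6: not dominated.
#7: not dominated (best price).
Pareto-optimal: #1, #4, #6, #7 → 4.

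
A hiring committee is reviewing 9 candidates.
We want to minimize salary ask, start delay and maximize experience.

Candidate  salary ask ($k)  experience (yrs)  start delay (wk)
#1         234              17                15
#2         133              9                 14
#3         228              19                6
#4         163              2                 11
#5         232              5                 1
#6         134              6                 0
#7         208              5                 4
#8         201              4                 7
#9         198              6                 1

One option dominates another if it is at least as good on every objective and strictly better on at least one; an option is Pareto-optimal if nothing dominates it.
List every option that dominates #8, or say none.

#6: salary ask 134≤201, experience 6≥4, start delay 0≤7 — dominates #8.
#9: salary ask 198≤201, experience 6≥4, start delay 1≤7 — dominates #8.
Others (#1, #2, #3, #4, #5, #7) are each worse than #8 on at least one objective.

#6, #9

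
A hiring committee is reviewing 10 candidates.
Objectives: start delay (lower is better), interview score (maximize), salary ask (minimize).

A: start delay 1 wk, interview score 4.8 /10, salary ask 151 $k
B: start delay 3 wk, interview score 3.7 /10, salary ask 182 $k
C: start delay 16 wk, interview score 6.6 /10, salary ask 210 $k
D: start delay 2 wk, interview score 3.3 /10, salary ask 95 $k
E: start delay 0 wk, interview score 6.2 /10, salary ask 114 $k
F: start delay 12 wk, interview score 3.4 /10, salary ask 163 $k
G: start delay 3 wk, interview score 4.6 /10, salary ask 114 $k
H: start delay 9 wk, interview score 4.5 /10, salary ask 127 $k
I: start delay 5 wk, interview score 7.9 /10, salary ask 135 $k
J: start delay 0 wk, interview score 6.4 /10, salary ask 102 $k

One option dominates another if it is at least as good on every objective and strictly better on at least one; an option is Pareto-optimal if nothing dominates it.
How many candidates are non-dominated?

A: dominated by E (start delay 0≤1, interview score 6.2≥4.8, salary ask 114≤151).
B: dominated by A (start delay 1≤3, interview score 4.8≥3.7, salary ask 151≤182).
C: dominated by I (start delay 5≤16, interview score 7.9≥6.6, salary ask 135≤210).
D: not dominated (best salary ask).
E: dominated by J (start delay 0≤0, interview score 6.4≥6.2, salary ask 102≤114).
F: dominated by A (start delay 1≤12, interview score 4.8≥3.4, salary ask 151≤163).
G: dominated by E (start delay 0≤3, interview score 6.2≥4.6, salary ask 114≤114).
H: dominated by E (start delay 0≤9, interview score 6.2≥4.5, salary ask 114≤127).
I: not dominated (best interview score).
J: not dominated.
Pareto-optimal: D, I, J → 3.

3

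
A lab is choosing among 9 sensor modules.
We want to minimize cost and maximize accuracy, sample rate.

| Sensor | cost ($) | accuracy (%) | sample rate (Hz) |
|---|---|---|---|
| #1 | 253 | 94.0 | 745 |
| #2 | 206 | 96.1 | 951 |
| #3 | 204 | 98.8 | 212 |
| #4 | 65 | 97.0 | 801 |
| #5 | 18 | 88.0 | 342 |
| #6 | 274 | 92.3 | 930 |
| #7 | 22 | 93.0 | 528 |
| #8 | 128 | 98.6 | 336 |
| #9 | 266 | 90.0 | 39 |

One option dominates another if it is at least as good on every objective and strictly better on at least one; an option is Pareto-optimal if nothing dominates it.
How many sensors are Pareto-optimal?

6

#1: dominated by #2 (cost 206≤253, accuracy 96.1≥94.0, sample rate 951≥745).
#2: not dominated (best sample rate).
#3: not dominated (best accuracy).
#4: not dominated.
#5: not dominated (best cost).
#6: dominated by #2 (cost 206≤274, accuracy 96.1≥92.3, sample rate 951≥930).
#7: not dominated.
#8: not dominated.
#9: dominated by #1 (cost 253≤266, accuracy 94.0≥90.0, sample rate 745≥39).
Pareto-optimal: #2, #3, #4, #5, #7, #8 → 6.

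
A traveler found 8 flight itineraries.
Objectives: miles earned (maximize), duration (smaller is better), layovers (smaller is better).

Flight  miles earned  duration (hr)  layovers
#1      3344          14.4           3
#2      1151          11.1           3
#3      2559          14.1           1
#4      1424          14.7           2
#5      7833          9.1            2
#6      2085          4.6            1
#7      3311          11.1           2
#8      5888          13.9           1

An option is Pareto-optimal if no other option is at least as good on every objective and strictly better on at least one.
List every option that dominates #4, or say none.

#3, #5, #6, #7, #8

#3: miles earned 2559≥1424, duration 14.1≤14.7, layovers 1≤2 — dominates #4.
#5: miles earned 7833≥1424, duration 9.1≤14.7, layovers 2≤2 — dominates #4.
#6: miles earned 2085≥1424, duration 4.6≤14.7, layovers 1≤2 — dominates #4.
#7: miles earned 3311≥1424, duration 11.1≤14.7, layovers 2≤2 — dominates #4.
#8: miles earned 5888≥1424, duration 13.9≤14.7, layovers 1≤2 — dominates #4.
Others (#1, #2) are each worse than #4 on at least one objective.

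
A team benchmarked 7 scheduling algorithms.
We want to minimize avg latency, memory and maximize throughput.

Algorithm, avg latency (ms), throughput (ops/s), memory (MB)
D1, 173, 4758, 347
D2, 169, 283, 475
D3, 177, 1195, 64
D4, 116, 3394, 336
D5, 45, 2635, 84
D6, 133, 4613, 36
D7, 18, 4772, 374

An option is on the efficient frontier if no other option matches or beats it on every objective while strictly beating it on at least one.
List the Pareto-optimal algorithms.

D1: not dominated.
D2: dominated by D4 (avg latency 116≤169, throughput 3394≥283, memory 336≤475).
D3: dominated by D6 (avg latency 133≤177, throughput 4613≥1195, memory 36≤64).
D4: not dominated.
D5: not dominated.
D6: not dominated (best memory).
D7: not dominated (best avg latency).

D1, D4, D5, D6, D7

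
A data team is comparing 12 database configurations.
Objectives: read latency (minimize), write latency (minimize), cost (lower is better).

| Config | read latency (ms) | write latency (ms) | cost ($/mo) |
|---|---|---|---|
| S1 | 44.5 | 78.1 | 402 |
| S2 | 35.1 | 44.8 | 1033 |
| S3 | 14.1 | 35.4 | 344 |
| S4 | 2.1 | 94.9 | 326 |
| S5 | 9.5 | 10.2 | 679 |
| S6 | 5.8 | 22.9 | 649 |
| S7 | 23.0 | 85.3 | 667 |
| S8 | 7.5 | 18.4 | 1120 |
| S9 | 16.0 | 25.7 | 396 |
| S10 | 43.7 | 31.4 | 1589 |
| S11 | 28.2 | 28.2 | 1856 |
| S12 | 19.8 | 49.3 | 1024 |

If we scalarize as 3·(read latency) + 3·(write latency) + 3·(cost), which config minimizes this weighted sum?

S1: 3·44.5 + 3·78.1 + 3·402 = 1573.8
S2: 3·35.1 + 3·44.8 + 3·1033 = 3338.7
S3: 3·14.1 + 3·35.4 + 3·344 = 1180.5
S4: 3·2.1 + 3·94.9 + 3·326 = 1269.0
S5: 3·9.5 + 3·10.2 + 3·679 = 2096.1
S6: 3·5.8 + 3·22.9 + 3·649 = 2033.1
S7: 3·23.0 + 3·85.3 + 3·667 = 2325.9
S8: 3·7.5 + 3·18.4 + 3·1120 = 3437.7
S9: 3·16.0 + 3·25.7 + 3·396 = 1313.1
S10: 3·43.7 + 3·31.4 + 3·1589 = 4992.3
S11: 3·28.2 + 3·28.2 + 3·1856 = 5737.2
S12: 3·19.8 + 3·49.3 + 3·1024 = 3279.3
Lowest: S3 at 1180.5.

S3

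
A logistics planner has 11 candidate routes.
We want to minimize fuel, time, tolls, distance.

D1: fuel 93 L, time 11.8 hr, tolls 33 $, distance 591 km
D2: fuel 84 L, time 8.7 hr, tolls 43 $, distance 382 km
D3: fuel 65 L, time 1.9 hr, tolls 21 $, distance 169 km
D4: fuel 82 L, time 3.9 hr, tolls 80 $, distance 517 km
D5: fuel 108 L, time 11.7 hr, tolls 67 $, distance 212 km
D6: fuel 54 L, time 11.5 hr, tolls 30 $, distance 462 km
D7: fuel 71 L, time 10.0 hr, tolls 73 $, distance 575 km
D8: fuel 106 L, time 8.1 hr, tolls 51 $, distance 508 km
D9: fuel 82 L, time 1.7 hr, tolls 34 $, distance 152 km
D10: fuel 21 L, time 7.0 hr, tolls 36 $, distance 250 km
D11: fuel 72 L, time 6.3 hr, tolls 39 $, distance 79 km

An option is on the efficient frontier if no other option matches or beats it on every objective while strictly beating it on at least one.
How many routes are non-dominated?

D1: dominated by D3 (fuel 65≤93, time 1.9≤11.8, tolls 21≤33, distance 169≤591).
D2: dominated by D3 (fuel 65≤84, time 1.9≤8.7, tolls 21≤43, distance 169≤382).
D3: not dominated (best tolls).
D4: dominated by D3 (fuel 65≤82, time 1.9≤3.9, tolls 21≤80, distance 169≤517).
D5: dominated by D3 (fuel 65≤108, time 1.9≤11.7, tolls 21≤67, distance 169≤212).
D6: not dominated.
D7: dominated by D3 (fuel 65≤71, time 1.9≤10.0, tolls 21≤73, distance 169≤575).
D8: dominated by D3 (fuel 65≤106, time 1.9≤8.1, tolls 21≤51, distance 169≤508).
D9: not dominated (best time).
D10: not dominated (best fuel).
D11: not dominated (best distance).
Pareto-optimal: D3, D6, D9, D10, D11 → 5.

5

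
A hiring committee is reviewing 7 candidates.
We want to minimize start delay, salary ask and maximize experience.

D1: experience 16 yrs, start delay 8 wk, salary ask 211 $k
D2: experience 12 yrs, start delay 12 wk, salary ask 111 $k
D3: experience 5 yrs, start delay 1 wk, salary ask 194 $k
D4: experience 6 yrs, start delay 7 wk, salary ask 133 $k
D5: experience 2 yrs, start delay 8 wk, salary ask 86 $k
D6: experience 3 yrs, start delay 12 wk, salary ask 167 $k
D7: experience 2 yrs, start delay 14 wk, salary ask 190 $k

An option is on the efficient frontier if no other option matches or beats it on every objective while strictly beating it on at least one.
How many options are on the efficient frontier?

5

D1: not dominated (best experience).
D2: not dominated.
D3: not dominated (best start delay).
D4: not dominated.
D5: not dominated (best salary ask).
D6: dominated by D2 (experience 12≥3, start delay 12≤12, salary ask 111≤167).
D7: dominated by D2 (experience 12≥2, start delay 12≤14, salary ask 111≤190).
Pareto-optimal: D1, D2, D3, D4, D5 → 5.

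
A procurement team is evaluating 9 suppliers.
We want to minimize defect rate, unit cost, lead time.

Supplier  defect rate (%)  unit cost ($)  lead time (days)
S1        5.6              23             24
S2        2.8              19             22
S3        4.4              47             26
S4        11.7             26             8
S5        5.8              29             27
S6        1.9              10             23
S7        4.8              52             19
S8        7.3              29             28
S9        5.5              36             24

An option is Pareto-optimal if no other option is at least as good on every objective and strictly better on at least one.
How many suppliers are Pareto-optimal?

S1: dominated by S2 (defect rate 2.8≤5.6, unit cost 19≤23, lead time 22≤24).
S2: not dominated.
S3: dominated by S2 (defect rate 2.8≤4.4, unit cost 19≤47, lead time 22≤26).
S4: not dominated (best lead time).
S5: dominated by S1 (defect rate 5.6≤5.8, unit cost 23≤29, lead time 24≤27).
S6: not dominated (best defect rate).
S7: not dominated.
S8: dominated by S1 (defect rate 5.6≤7.3, unit cost 23≤29, lead time 24≤28).
S9: dominated by S2 (defect rate 2.8≤5.5, unit cost 19≤36, lead time 22≤24).
Pareto-optimal: S2, S4, S6, S7 → 4.

4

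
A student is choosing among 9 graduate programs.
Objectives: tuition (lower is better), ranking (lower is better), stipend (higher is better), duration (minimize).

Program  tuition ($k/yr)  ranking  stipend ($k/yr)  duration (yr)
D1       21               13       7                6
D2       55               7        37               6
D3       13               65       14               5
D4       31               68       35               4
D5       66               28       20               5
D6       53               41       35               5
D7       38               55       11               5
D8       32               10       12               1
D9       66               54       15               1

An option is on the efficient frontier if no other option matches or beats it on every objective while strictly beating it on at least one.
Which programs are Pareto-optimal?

D1, D2, D3, D4, D5, D6, D8, D9

D1: not dominated.
D2: not dominated (best ranking).
D3: not dominated (best tuition).
D4: not dominated.
D5: not dominated.
D6: not dominated.
D7: dominated by D8 (tuition 32≤38, ranking 10≤55, stipend 12≥11, duration 1≤5).
D8: not dominated.
D9: not dominated.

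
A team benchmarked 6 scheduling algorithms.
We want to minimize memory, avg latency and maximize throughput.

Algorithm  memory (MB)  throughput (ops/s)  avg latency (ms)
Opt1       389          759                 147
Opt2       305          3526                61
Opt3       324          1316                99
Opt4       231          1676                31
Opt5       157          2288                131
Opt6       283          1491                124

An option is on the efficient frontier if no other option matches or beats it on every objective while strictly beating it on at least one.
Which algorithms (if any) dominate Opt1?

Opt2, Opt3, Opt4, Opt5, Opt6

Opt2: memory 305≤389, throughput 3526≥759, avg latency 61≤147 — dominates Opt1.
Opt3: memory 324≤389, throughput 1316≥759, avg latency 99≤147 — dominates Opt1.
Opt4: memory 231≤389, throughput 1676≥759, avg latency 31≤147 — dominates Opt1.
Opt5: memory 157≤389, throughput 2288≥759, avg latency 131≤147 — dominates Opt1.
Opt6: memory 283≤389, throughput 1491≥759, avg latency 124≤147 — dominates Opt1.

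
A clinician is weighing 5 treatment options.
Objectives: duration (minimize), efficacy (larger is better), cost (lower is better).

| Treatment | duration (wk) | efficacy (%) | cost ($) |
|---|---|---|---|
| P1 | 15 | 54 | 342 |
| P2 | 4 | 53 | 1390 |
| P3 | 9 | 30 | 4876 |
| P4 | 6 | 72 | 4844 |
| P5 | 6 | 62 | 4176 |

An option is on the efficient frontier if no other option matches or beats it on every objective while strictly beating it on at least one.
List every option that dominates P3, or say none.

P2, P4, P5

P2: duration 4≤9, efficacy 53≥30, cost 1390≤4876 — dominates P3.
P4: duration 6≤9, efficacy 72≥30, cost 4844≤4876 — dominates P3.
P5: duration 6≤9, efficacy 62≥30, cost 4176≤4876 — dominates P3.
Others (P1) are each worse than P3 on at least one objective.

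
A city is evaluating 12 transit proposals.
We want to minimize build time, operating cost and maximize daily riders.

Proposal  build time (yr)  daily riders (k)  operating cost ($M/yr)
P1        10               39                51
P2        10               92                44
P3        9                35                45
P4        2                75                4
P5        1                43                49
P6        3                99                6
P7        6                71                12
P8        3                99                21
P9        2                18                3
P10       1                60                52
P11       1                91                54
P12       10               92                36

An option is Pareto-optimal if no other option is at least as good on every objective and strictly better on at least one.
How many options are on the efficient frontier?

P1: dominated by P2 (build time 10≤10, daily riders 92≥39, operating cost 44≤51).
P2: dominated by P6 (build time 3≤10, daily riders 99≥92, operating cost 6≤44).
P3: dominated by P4 (build time 2≤9, daily riders 75≥35, operating cost 4≤45).
P4: not dominated.
P5: not dominated.
P6: not dominated.
P7: dominated by P4 (build time 2≤6, daily riders 75≥71, operating cost 4≤12).
P8: dominated by P6 (build time 3≤3, daily riders 99≥99, operating cost 6≤21).
P9: not dominated (best operating cost).
P10: not dominated.
P11: not dominated.
P12: dominated by P6 (build time 3≤10, daily riders 99≥92, operating cost 6≤36).
Pareto-optimal: P4, P5, P6, P9, P10, P11 → 6.

6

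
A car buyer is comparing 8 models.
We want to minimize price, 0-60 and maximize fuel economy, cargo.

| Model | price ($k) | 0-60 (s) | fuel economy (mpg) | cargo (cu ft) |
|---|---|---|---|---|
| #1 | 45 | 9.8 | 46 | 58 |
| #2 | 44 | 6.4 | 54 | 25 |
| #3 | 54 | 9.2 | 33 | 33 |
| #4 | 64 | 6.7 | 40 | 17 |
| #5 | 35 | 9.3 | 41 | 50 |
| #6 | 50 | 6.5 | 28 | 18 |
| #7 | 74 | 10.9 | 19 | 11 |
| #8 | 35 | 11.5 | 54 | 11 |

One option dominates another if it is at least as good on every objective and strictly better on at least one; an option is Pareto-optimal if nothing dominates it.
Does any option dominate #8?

#1: worse on price (45 vs 35).
#2: worse on price (44 vs 35).
#3: worse on price (54 vs 35).
#4: worse on price (64 vs 35).
#5: worse on fuel economy (41 vs 54).
#6: worse on price (50 vs 35).
#7: worse on price (74 vs 35).
No option is at least as good as #8 on every objective and strictly better on one.

No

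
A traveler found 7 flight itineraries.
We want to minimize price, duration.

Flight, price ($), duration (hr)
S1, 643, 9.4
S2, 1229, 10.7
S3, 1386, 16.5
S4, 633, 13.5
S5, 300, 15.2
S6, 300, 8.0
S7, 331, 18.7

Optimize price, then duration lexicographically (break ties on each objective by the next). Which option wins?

First minimize price: best is 300, kept {S5, S6}.
Then minimize duration: best is 8.0, kept {S6}.

S6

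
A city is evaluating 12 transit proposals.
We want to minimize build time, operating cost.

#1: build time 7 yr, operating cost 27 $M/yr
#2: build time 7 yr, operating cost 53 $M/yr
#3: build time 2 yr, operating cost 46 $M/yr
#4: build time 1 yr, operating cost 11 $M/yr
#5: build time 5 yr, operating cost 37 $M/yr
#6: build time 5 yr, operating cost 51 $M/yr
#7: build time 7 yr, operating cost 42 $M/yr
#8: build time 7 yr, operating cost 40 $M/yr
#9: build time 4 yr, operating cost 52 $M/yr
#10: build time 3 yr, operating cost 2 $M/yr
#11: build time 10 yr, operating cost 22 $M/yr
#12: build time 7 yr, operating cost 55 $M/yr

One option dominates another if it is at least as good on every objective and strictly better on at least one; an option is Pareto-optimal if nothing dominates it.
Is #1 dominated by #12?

No

#12 vs #1: #12 is worse on operating cost (55 vs 27), so it does not dominate #1.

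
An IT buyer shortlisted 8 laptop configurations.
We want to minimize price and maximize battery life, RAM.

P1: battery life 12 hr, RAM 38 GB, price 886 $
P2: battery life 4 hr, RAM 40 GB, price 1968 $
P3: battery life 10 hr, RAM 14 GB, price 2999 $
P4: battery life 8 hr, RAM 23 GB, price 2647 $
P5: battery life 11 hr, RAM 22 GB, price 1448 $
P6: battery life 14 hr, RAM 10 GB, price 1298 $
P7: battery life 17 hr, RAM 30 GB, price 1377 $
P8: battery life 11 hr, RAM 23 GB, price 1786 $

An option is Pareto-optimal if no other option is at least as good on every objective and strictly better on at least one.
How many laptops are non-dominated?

4

P1: not dominated (best price).
P2: not dominated (best RAM).
P3: dominated by P1 (battery life 12≥10, RAM 38≥14, price 886≤2999).
P4: dominated by P1 (battery life 12≥8, RAM 38≥23, price 886≤2647).
P5: dominated by P1 (battery life 12≥11, RAM 38≥22, price 886≤1448).
P6: not dominated.
P7: not dominated (best battery life).
P8: dominated by P1 (battery life 12≥11, RAM 38≥23, price 886≤1786).
Pareto-optimal: P1, P2, P6, P7 → 4.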